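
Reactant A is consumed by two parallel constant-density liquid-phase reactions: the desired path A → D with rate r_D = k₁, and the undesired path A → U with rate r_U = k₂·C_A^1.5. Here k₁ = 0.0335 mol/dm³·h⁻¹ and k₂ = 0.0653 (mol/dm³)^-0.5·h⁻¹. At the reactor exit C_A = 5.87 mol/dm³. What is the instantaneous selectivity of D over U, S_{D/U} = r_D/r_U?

0.0361

S_{D/U} = r_D/r_U = (k₁)/(k₂·C_A^1.5) = (k₁/k₂)·C_A^-1.5.
= (0.0335) / (0.0653×5.870^1.5) = 0.03350/0.9287 = 0.0361.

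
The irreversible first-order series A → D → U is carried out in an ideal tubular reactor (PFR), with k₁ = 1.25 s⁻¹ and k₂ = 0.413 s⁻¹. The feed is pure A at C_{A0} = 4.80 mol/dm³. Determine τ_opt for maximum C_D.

For first-order series the maximum of C_D occurs at τ_opt = ln(k₂/k₁)/(k₂−k₁).
= ln(0.413/1.25)/(0.413−1.25) = ln(0.3304)/-0.8370 = -1.107/-0.8370 = 1.32 s.

1.32 s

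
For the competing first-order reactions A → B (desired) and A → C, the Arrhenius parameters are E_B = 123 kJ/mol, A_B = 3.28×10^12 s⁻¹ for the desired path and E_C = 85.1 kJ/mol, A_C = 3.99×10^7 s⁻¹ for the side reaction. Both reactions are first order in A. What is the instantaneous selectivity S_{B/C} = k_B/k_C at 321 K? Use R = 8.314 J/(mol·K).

0.0559

k_B/k_C = (A_B/A_C)·exp[−(E_B−E_C)/(RT)] = (A_B/A_C)·exp[(E_C−E_B)/(RT)].
(E_C−E_B)/(RT) = (85.1−123)×10³/(8.314×321) = -37900/2669 = -14.20.
k_B/k_C = (3.28×10^12/3.99×10^7)·exp(-14.20) = 82206 × 6.800×10^-7 = 0.0559.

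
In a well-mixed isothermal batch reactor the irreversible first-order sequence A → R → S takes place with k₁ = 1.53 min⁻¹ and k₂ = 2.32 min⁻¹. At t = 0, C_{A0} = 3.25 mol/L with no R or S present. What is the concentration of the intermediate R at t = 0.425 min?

Solving the coupled first-order balances gives C_R(t) = [k₁/(k₂−k₁)]·C_{A0}·(e^(−k₁t) − e^(−k₂t)).
e^(−k₁t) = e^(−1.53×0.425) = e^(−0.6502) = 0.5219; e^(−k₂t) = e^(−0.9860) = 0.3731.
C_R = 1.53×3.25/(2.32−1.53) × (0.5219−0.3731) = 6.294×0.1488 = 0.9369 mol/L.

0.937 mol/L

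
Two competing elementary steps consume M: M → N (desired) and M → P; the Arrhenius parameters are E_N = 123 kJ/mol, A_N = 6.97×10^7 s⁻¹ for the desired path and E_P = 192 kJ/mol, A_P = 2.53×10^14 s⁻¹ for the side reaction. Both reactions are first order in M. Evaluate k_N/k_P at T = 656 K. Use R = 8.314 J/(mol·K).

0.0860

With equal orders, S_{N/P} = k_N/k_P = (A_N/A_P)·exp[(E_P−E_N)/(RT)].
(E_P−E_N)/(RT) = (192−123)×10³/(8.314×656) = 69000/5454 = 12.65.
k_N/k_P = (6.97×10^7/2.53×10^14)·exp(12.65) = 2.755×10^-7 × 3.122×10^5 = 0.0860.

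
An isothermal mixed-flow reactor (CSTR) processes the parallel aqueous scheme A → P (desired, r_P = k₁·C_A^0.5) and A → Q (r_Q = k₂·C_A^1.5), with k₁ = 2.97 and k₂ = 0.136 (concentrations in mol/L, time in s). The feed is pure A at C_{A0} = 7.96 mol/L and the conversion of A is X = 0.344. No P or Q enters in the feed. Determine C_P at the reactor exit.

2.21 mol/L

Exit C_A = C_{A0}(1−X) = 7.96×0.656 = 5.222 mol/L.
In a CSTR the entire volume is at exit conditions, so r_P = 2.97×5.222^0.5 = 6.787 and r_Q = 0.136×5.222^1.5 = 1.623.
Fraction of consumed A going to P: r_P/(r_P+r_Q) = 0.8070.
C_P = 0.8070·C_{A0}·X = 0.8070×7.96×0.344 = 2.21 mol/L.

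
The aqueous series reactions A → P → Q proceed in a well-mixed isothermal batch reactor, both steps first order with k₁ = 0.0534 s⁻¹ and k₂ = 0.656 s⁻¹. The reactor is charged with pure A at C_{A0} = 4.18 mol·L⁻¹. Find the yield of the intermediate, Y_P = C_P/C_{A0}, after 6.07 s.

0.0624

For first-order series with pure A initially, C_P(t) = k₁C_{A0}/(k₂−k₁)·(e^(−k₁t) − e^(−k₂t)).
e^(−k₁t) = e^(−0.0534×6.07) = e^(−0.3241) = 0.7232; e^(−k₂t) = e^(−3.982) = 0.01865.
C_P = 0.0534×4.18/(0.656−0.0534) × (0.7232−0.01865) = 0.3704×0.7045 = 0.2610 mol·L⁻¹.
Y_P = C_P/C_{A0} = 0.2610/4.18 = 0.0624.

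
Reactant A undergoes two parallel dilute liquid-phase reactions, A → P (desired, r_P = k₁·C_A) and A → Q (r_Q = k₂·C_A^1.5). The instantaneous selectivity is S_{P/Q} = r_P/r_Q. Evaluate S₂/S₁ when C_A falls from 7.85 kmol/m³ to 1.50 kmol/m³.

S_{P/Q} = (k₁/k₂)·C_A^-0.5, so S₂/S₁ = (C_{A,2}/C_{A,1})^-0.5.
= (1.50/7.85)^(-0.5) = (0.1911)^(-0.5) = 2.29.

2.29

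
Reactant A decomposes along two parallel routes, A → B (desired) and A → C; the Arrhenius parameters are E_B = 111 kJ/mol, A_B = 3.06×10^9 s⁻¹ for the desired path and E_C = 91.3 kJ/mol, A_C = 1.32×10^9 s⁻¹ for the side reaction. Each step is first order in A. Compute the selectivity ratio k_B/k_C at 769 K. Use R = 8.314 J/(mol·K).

0.106

k_B/k_C = (A_B/A_C)·exp[−(E_B−E_C)/(RT)] = (A_B/A_C)·exp[(E_C−E_B)/(RT)].
(E_C−E_B)/(RT) = (91.3−111)×10³/(8.314×769) = -19700/6393 = -3.081.
k_B/k_C = (3.06×10^9/1.32×10^9)·exp(-3.081) = 2.318 × 0.04590 = 0.106.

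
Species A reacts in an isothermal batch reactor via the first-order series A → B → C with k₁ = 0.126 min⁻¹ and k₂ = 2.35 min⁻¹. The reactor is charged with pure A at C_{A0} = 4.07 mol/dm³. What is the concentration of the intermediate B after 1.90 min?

The intermediate concentration in a first-order A→B→C sequence is C_B = k₁C_{A0}(e^(−k₁t) − e^(−k₂t))/(k₂−k₁).
e^(−k₁t) = e^(−0.126×1.90) = e^(−0.2394) = 0.7871; e^(−k₂t) = e^(−4.465) = 0.01150.
C_B = 0.126×4.07/(2.35−0.126) × (0.7871−0.01150) = 0.2306×0.7756 = 0.1788 mol/dm³.

0.179 mol/dm³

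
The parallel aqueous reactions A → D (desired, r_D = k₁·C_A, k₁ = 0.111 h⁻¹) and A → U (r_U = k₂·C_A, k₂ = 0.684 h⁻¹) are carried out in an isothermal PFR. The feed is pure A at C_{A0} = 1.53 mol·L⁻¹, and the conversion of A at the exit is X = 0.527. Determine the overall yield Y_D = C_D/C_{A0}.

0.0736

C_A = C_{A0}(1−X) = 0.7237 mol·L⁻¹.
Both paths are first order in A, so the instantaneous fraction to D is constant: dC_D/d(−C_A) = k₁/(k₁+k₂) = 0.1396.
C_D = 0.1396·(C_{A0}−C_A) = 0.1396×0.8063 = 0.113 mol·L⁻¹.
Y_D = C_D/C_{A0} = 0.1126/1.53 = 0.0736.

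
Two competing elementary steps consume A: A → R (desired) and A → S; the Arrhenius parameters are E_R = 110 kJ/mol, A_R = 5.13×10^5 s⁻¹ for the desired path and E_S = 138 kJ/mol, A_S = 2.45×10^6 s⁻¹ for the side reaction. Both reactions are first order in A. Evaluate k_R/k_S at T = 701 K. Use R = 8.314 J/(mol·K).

25.6

With equal orders, S_{R/S} = k_R/k_S = (A_R/A_S)·exp[(E_S−E_R)/(RT)].
(E_S−E_R)/(RT) = (138−110)×10³/(8.314×701) = 28000/5828 = 4.804.
k_R/k_S = (5.13×10^5/2.45×10^6)·exp(4.804) = 0.2094 × 122.0 = 25.6.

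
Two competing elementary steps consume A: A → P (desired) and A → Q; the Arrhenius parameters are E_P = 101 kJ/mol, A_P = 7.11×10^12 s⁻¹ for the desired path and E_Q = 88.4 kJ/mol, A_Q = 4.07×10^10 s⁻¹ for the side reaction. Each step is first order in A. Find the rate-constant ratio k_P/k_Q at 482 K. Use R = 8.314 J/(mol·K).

7.53

Since both paths have the same order in A, the concentration cancels and S_{P/Q} = k_P/k_Q = (A_P/A_Q)·exp[(E_Q−E_P)/(RT)].
(E_Q−E_P)/(RT) = (88.4−101)×10³/(8.314×482) = -12600/4007 = -3.144.
k_P/k_Q = (7.11×10^12/4.07×10^10)·exp(-3.144) = 174.7 × 0.04310 = 7.53.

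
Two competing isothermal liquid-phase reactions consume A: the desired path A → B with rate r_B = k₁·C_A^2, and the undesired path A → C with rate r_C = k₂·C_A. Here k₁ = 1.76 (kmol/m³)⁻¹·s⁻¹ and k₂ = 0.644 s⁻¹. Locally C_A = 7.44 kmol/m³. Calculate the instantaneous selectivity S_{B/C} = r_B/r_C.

S_{B/C} = r_B/r_C = (k₁·C_A^2)/(k₂·C_A) = (k₁/k₂)·C_A.
= (1.76×7.440^2) / (0.644×7.440) = 97.42/4.791 = 20.3.
Since the desired path is higher order in A, keeping C_A high (PFR or concentrated feed) favours B.

20.3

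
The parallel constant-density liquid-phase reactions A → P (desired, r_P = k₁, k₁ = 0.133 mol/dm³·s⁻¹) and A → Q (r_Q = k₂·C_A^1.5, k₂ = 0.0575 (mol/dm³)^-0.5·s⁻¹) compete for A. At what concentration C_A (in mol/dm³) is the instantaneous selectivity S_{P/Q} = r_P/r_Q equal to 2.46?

S_{P/Q} = (k₁/k₂)·C_A^-1.5 ⇒ C_A = (S·k₂/k₁)^(1/(-1.5)).
= (2.46×0.0575/0.133)^(-0.6667) = (1.064)^(-0.6667) = 0.960 mol/dm³.

0.960 mol/dm³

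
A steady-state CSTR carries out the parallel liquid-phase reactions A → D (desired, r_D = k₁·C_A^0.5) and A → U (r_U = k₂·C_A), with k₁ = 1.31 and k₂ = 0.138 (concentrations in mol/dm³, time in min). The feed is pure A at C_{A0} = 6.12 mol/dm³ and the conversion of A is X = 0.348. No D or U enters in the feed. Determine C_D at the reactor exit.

1.76 mol/dm³

Exit C_A = C_{A0}(1−X) = 6.12×0.652 = 3.990 mol/dm³.
In a CSTR the entire volume is at exit conditions, so r_D = 1.31×3.990^0.5 = 2.617 and r_U = 0.138×3.990 = 0.5507.
Fraction of consumed A going to D: r_D/(r_D+r_U) = 0.8262.
C_D = 0.8262·C_{A0}·X = 0.8262×6.12×0.348 = 1.76 mol/dm³.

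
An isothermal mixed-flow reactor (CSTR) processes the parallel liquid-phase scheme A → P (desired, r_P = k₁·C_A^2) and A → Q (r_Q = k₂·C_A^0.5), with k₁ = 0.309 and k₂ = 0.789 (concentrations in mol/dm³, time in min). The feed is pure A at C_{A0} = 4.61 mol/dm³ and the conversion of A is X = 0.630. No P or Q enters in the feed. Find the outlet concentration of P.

Exit C_A = C_{A0}(1−X) = 4.61×0.370 = 1.706 mol/dm³.
In a CSTR the entire volume is at exit conditions, so r_P = 0.309×1.706^2 = 0.8990 and r_Q = 0.789×1.706^0.5 = 1.030.
Fraction of consumed A going to P: r_P/(r_P+r_Q) = 0.4659.
C_P = 0.4659·C_{A0}·X = 0.4659×4.61×0.630 = 1.35 mol/dm³.

1.35 mol/dm³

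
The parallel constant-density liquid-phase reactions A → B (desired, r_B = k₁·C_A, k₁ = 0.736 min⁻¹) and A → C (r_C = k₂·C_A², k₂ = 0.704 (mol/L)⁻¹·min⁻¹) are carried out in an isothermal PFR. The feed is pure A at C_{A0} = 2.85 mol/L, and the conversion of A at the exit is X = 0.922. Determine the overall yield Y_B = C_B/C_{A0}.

C_A = C_{A0}(1−X) = 0.2223 mol/L.
Along a PFR/batch, dC_B/dC_A = −r_B/(r_B+r_C) = −k₁/(k₁+k₂·C_A).
Integrating from C_{A0} to C_A: C_B = (0.736/0.704)·ln[(0.736+0.704·2.85)/(0.736+0.704·0.222)] = 1.045·ln(2.742/0.8925) = 1.174 mol/L.
Y_B = C_B/C_{A0} = 1.174/2.85 = 0.412.

0.412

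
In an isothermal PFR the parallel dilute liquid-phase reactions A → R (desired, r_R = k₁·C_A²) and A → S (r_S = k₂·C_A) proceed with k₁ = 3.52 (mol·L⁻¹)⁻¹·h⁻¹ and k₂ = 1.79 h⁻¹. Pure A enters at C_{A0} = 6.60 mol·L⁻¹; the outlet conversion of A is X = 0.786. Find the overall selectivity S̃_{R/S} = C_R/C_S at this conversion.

C_A = C_{A0}(1−X) = 1.412 mol·L⁻¹.
Along a PFR/batch, dC_S/dC_A = −r_S/(r_R+r_S) = −k₂/(k₂+k₁·C_A).
Integrating from C_{A0} to C_A: C_S = (1.79/3.52)·ln[(1.79+3.52·6.60)/(1.79+3.52·1.41)] = 0.5085·ln(25.02/6.762) = 0.6654 mol·L⁻¹.
Then C_R = (C_{A0}−C_A) − C_S = 5.188 − 0.6654 = 4.522 mol·L⁻¹.
S̃_{R/S} = C_R/C_S = 4.522/0.6654 = 6.80.

6.80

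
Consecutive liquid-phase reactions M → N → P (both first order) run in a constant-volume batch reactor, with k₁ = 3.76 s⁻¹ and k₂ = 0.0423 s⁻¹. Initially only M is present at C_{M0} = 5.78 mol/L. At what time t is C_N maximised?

1.21 s

For first-order series the maximum of C_N occurs at t_opt = ln(k₂/k₁)/(k₂−k₁).
= ln(0.0423/3.76)/(0.0423−3.76) = ln(0.01125)/-3.718 = -4.487/-3.718 = 1.21 s.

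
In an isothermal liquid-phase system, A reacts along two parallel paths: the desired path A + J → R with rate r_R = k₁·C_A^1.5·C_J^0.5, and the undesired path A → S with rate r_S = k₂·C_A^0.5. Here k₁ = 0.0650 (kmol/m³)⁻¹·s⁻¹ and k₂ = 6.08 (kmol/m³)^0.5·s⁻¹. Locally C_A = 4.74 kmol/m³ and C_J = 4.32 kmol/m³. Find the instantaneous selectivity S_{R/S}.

S_{R/S} = r_R/r_S = (k₁·C_A^1.5·C_J^0.5)/(k₂·C_A^0.5) = (k₁/k₂)·C_A·C_J^0.5.
= (0.0650×4.740^1.5×4.320^0.5) / (6.08×4.740^0.5) = 1.394/13.24 = 0.105.

0.105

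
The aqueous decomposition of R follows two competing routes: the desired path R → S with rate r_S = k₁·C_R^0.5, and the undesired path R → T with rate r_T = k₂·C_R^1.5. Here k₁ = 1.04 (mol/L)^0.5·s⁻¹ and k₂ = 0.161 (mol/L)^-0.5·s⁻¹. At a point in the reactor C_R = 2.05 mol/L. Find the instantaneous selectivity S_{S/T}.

S_{S/T} = r_S/r_T = (k₁·C_R^0.5)/(k₂·C_R^1.5) = (k₁/k₂)·C_R⁻¹.
= (1.04×2.050^0.5) / (0.161×2.050^1.5) = 1.489/0.4726 = 3.15.
The undesired path is higher order in R, so low C_R (CSTR or dilute feed) favours S.

3.15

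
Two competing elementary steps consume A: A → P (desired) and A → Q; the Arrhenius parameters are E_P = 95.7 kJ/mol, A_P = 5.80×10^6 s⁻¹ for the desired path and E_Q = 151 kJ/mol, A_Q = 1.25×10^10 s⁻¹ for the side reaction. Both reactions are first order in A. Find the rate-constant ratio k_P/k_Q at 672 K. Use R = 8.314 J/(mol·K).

9.23

k_P/k_Q = (A_P/A_Q)·exp[−(E_P−E_Q)/(RT)] = (A_P/A_Q)·exp[(E_Q−E_P)/(RT)].
(E_Q−E_P)/(RT) = (151−95.7)×10³/(8.314×672) = 55300/5587 = 9.898.
k_P/k_Q = (5.80×10^6/1.25×10^10)·exp(9.898) = 4.640×10^-4 × 19890 = 9.23.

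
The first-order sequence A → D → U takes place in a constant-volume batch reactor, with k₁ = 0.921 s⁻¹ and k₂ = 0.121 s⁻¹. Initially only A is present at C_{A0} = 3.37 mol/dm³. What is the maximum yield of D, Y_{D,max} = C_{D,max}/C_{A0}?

0.736

Evaluating C_D at t_opt = ln(k₂/k₁)/(k₂−k₁) gives C_{D,max}/C_{A0} = (k₁/k₂)^[k₂/(k₂−k₁)].
= (0.921/0.121)^(0.121/(0.121−0.921)) = (7.612)^(-0.1512) = 0.7357.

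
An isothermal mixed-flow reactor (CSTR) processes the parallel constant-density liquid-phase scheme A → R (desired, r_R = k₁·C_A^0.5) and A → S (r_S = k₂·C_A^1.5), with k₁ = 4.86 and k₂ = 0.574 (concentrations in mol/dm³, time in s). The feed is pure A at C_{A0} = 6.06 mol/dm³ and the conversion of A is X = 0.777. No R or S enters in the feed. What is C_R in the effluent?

Exit C_A = C_{A0}(1−X) = 6.06×0.223 = 1.351 mol/dm³.
Rates in a CSTR are evaluated at the outlet concentration: r_R = 4.86×1.351^0.5 = 5.650, r_S = 0.574×1.351^1.5 = 0.9017.
Fraction of consumed A going to R: r_R/(r_R+r_S) = 0.8624.
C_R = 0.8624·C_{A0}·X = 0.8624×6.06×0.777 = 4.06 mol/dm³.

4.06 mol/dm³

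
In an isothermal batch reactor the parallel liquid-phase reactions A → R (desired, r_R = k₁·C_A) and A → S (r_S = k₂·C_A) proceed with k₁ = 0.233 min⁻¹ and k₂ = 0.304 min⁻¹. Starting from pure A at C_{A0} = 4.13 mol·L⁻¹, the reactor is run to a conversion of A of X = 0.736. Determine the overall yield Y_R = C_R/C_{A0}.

0.319

C_A = C_{A0}(1−X) = 1.090 mol·L⁻¹.
Both paths are first order in A, so the instantaneous fraction to R is constant: dC_R/d(−C_A) = k₁/(k₁+k₂) = 0.4339.
C_R = 0.4339·(C_{A0}−C_A) = 0.4339×3.040 = 1.32 mol·L⁻¹.
Y_R = C_R/C_{A0} = 1.319/4.13 = 0.319.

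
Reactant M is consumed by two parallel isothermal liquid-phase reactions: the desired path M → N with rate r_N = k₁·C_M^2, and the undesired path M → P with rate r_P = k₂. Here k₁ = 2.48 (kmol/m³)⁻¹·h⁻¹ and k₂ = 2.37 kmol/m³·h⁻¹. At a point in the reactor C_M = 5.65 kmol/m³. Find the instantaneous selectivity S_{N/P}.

S_{N/P} = r_N/r_P = (k₁·C_M^2)/(k₂) = (k₁/k₂)·C_M^2.
= (2.48×5.650^2) / (2.37) = 79.17/2.370 = 33.4.

33.4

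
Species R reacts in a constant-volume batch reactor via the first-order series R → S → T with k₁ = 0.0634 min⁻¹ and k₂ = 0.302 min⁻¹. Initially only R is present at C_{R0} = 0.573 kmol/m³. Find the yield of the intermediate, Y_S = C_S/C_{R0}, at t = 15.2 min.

The intermediate concentration in a first-order A→B→C sequence is C_S = k₁C_{R0}(e^(−k₁t) − e^(−k₂t))/(k₂−k₁).
e^(−k₁t) = e^(−0.0634×15.2) = e^(−0.9637) = 0.3815; e^(−k₂t) = e^(−4.590) = 0.01015.
C_S = 0.0634×0.573/(0.302−0.0634) × (0.3815−0.01015) = 0.1523×0.3713 = 0.05654 kmol/m³.
Y_S = C_S/C_{R0} = 0.05654/0.573 = 0.0987.

0.0987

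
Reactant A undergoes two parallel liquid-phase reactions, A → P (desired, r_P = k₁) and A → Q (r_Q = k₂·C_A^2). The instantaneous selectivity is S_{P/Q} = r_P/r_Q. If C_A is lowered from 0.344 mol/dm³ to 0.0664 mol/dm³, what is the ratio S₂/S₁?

S_{P/Q} = (k₁/k₂)·C_A^-2, so S₂/S₁ = (C_{A,2}/C_{A,1})^-2.
= (0.0664/0.344)^(-2) = (0.1930)^(-2) = 26.8.
Selectivity toward P rises as C_A falls — low-concentration operation is favoured.

26.8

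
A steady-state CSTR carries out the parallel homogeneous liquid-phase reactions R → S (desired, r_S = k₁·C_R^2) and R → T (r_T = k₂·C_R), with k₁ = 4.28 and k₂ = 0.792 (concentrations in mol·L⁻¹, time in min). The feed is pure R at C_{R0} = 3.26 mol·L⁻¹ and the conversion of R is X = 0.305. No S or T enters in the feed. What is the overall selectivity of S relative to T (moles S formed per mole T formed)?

Exit C_R = C_{R0}(1−X) = 3.26×0.695 = 2.266 mol·L⁻¹.
A CSTR operates uniformly at the exit composition, giving r_S = 21.97 and r_T = 1.794 (each k·C_R^n at C_R = 2.266).
Overall selectivity = C_S/C_T = r_Sτ/(r_Tτ) = r_S/r_T = 12.2.

12.2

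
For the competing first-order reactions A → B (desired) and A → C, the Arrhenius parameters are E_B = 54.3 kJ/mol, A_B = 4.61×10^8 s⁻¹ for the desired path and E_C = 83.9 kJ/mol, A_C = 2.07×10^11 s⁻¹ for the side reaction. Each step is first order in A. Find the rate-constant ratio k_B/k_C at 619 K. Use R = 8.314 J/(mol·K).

With equal orders, S_{B/C} = k_B/k_C = (A_B/A_C)·exp[(E_C−E_B)/(RT)].
(E_C−E_B)/(RT) = (83.9−54.3)×10³/(8.314×619) = 29600/5146 = 5.752.
k_B/k_C = (4.61×10^8/2.07×10^11)·exp(5.752) = 0.002227 × 314.7 = 0.701.

0.701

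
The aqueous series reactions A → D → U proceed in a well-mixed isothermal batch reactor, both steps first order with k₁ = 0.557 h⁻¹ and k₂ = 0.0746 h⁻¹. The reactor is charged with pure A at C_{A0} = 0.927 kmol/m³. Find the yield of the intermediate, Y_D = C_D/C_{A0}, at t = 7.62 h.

For first-order series with pure A initially, C_D(t) = k₁C_{A0}/(k₂−k₁)·(e^(−k₁t) − e^(−k₂t)).
e^(−k₁t) = e^(−0.557×7.62) = e^(−4.244) = 0.01435; e^(−k₂t) = e^(−0.5685) = 0.5664.
C_D = 0.557×0.927/(0.0746−0.557) × (0.01435−0.5664) = (-1.070)×(-0.5521) = 0.5909 kmol/m³.
Y_D = C_D/C_{A0} = 0.5909/0.927 = 0.637.

0.637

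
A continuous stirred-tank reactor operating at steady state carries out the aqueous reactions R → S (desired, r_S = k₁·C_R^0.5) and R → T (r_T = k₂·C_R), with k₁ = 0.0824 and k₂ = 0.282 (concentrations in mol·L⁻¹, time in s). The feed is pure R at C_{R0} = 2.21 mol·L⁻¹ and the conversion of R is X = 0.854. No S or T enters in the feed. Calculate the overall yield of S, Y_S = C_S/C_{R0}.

Exit C_R = C_{R0}(1−X) = 2.21×0.146 = 0.3227 mol·L⁻¹.
In a CSTR the entire volume is at exit conditions, so r_S = 0.0824×0.3227^0.5 = 0.04681 and r_T = 0.282×0.3227 = 0.09099.
Fraction of consumed R going to S: r_S/(r_S+r_T) = 0.3397.
C_S = 0.3397·C_{R0}·X = 0.3397×2.21×0.854 = 0.641 mol·L⁻¹; Y_S = C_S/C_{R0} = 0.290.

0.290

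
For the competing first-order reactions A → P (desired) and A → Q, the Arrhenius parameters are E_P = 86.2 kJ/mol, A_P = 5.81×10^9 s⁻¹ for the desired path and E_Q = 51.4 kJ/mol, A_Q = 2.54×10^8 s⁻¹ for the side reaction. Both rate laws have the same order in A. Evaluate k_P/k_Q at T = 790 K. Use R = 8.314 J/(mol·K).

0.114

k_P/k_Q = (A_P/A_Q)·exp[−(E_P−E_Q)/(RT)] = (A_P/A_Q)·exp[(E_Q−E_P)/(RT)].
(E_Q−E_P)/(RT) = (51.4−86.2)×10³/(8.314×790) = -34800/6568 = -5.298.
k_P/k_Q = (5.81×10^9/2.54×10^8)·exp(-5.298) = 22.87 × 0.005000 = 0.114.
Since E_P > E_Q, raising the temperature improves selectivity toward P.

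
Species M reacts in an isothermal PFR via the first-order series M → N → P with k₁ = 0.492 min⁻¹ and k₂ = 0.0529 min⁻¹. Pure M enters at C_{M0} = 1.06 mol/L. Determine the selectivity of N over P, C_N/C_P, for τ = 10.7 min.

1.73

The intermediate concentration in a first-order A→B→C sequence is C_N = k₁C_{M0}(e^(−k₁τ) − e^(−k₂τ))/(k₂−k₁).
e^(−k₁τ) = e^(−0.492×10.7) = e^(−5.264) = 0.005172; e^(−k₂τ) = e^(−0.5660) = 0.5678.
C_N = 0.492×1.06/(0.0529−0.492) × (0.005172−0.5678) = (-1.188)×(-0.5626) = 0.6682 mol/L.
C_M = C_{M0}e^(−k₁τ) = 0.005483 mol/L, so C_P = C_{M0}−C_M−C_N = 0.3863 mol/L; C_N/C_P = 1.73.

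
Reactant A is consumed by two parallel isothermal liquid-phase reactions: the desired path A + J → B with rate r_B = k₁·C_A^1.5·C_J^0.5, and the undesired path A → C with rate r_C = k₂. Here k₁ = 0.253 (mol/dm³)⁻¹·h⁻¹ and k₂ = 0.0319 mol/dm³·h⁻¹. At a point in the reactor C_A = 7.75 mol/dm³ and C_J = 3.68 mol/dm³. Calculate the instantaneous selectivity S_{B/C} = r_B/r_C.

S_{B/C} = r_B/r_C = (k₁·C_A^1.5·C_J^0.5)/(k₂) = (k₁/k₂)·C_A^1.5·C_J^0.5.
= (0.253×7.750^1.5×3.680^0.5) / (0.0319) = 10.47/0.03190 = 328.

328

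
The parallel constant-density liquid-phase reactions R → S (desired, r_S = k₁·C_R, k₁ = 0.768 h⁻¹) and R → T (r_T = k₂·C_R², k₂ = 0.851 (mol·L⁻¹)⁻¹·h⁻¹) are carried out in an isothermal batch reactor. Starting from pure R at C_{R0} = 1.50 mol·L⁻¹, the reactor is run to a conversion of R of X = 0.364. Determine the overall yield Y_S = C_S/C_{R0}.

C_R = C_{R0}(1−X) = 0.9540 mol·L⁻¹.
Along a PFR/batch, dC_S/dC_R = −r_S/(r_S+r_T) = −k₁/(k₁+k₂·C_R).
Integrating from C_{R0} to C_R: C_S = (0.768/0.851)·ln[(0.768+0.851·1.50)/(0.768+0.851·0.954)] = 0.9025·ln(2.045/1.580) = 0.2327 mol·L⁻¹.
Y_S = C_S/C_{R0} = 0.2327/1.50 = 0.155.

0.155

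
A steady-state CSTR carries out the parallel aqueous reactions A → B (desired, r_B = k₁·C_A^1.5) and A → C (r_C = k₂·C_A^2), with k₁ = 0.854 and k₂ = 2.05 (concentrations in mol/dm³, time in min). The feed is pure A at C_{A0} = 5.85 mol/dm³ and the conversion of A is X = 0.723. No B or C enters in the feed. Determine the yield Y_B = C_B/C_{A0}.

Exit C_A = C_{A0}(1−X) = 5.85×0.277 = 1.620 mol/dm³.
A CSTR operates uniformly at the exit composition, giving r_B = 1.762 and r_C = 5.383 (each k·C_A^n at C_A = 1.620).
Fraction of consumed A going to B: r_B/(r_B+r_C) = 0.2466.
C_B = 0.2466·C_{A0}·X = 0.2466×5.85×0.723 = 1.04 mol/dm³; Y_B = C_B/C_{A0} = 0.178.

0.178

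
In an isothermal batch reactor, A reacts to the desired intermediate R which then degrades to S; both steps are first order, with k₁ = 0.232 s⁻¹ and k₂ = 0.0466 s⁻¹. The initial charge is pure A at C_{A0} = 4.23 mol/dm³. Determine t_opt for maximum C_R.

8.66 s

For first-order series the maximum of C_R occurs at t_opt = ln(k₂/k₁)/(k₂−k₁).
= ln(0.0466/0.232)/(0.0466−0.232) = ln(0.2009)/-0.1854 = -1.605/-0.1854 = 8.66 s.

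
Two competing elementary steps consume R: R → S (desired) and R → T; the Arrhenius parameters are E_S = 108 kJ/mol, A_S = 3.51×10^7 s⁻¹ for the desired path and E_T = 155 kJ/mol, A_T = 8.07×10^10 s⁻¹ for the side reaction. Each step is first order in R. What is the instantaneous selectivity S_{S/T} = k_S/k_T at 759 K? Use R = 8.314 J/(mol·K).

0.747

Since both paths have the same order in R, the concentration cancels and S_{S/T} = k_S/k_T = (A_S/A_T)·exp[(E_T−E_S)/(RT)].
(E_T−E_S)/(RT) = (155−108)×10³/(8.314×759) = 47000/6310 = 7.448.
k_S/k_T = (3.51×10^7/8.07×10^10)·exp(7.448) = 4.349×10^-4 × 1717 = 0.747.
Since E_S < E_T, lowering the temperature improves selectivity toward S.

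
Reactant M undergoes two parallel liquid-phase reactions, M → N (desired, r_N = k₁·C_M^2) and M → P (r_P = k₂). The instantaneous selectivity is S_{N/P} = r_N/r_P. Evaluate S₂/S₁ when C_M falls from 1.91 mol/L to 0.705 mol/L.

S_{N/P} = (k₁/k₂)·C_M^2, so S₂/S₁ = (C_{M,2}/C_{M,1})^2.
= (0.705/1.91)^2 = (0.3691)^2 = 0.136.
Selectivity toward N falls as C_M falls — high-concentration operation is favoured.

0.136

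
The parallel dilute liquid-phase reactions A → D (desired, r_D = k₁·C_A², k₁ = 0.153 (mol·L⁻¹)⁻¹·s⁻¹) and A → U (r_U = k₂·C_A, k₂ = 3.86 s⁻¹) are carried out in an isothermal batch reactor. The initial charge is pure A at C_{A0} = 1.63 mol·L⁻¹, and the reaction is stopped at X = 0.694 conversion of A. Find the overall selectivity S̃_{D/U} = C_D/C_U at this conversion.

0.0420

C_A = C_{A0}(1−X) = 0.4988 mol·L⁻¹.
Along a PFR/batch, dC_U/dC_A = −r_U/(r_D+r_U) = −k₂/(k₂+k₁·C_A).
Integrating from C_{A0} to C_A: C_U = (3.86/0.153)·ln[(3.86+0.153·1.63)/(3.86+0.153·0.499)] = 25.23·ln(4.109/3.936) = 1.086 mol·L⁻¹.
Then C_D = (C_{A0}−C_A) − C_U = 1.131 − 1.086 = 0.04563 mol·L⁻¹.
S̃_{D/U} = C_D/C_U = 0.04563/1.086 = 0.0420.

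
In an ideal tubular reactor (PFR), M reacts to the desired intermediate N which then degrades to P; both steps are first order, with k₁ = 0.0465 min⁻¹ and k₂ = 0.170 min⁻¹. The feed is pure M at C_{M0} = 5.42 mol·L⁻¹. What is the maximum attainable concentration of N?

0.910 mol·L⁻¹

Evaluating C_N at τ_opt = ln(k₂/k₁)/(k₂−k₁) gives C_{N,max}/C_{M0} = (k₁/k₂)^[k₂/(k₂−k₁)].
= (0.0465/0.170)^(0.170/(0.170−0.0465)) = (0.2735)^(1.377) = 0.1679.
C_{N,max} = 0.1679×5.42 = 0.910 mol·L⁻¹.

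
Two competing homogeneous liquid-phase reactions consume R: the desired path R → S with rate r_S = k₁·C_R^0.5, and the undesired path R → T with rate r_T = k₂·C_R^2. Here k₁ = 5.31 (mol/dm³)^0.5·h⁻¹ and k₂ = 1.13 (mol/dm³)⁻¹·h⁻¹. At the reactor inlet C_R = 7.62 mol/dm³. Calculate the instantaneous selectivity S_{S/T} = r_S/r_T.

0.223

S_{S/T} = r_S/r_T = (k₁·C_R^0.5)/(k₂·C_R^2) = (k₁/k₂)·C_R^-1.5.
= (5.31×7.620^0.5) / (1.13×7.620^2) = 14.66/65.61 = 0.223.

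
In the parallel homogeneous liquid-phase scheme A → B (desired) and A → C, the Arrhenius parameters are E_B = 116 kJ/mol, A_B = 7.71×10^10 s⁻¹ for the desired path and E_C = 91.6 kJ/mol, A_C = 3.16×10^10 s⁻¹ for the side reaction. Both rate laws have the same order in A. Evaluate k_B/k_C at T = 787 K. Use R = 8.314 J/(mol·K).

0.0586

k_B/k_C = (A_B/A_C)·exp[−(E_B−E_C)/(RT)] = (A_B/A_C)·exp[(E_C−E_B)/(RT)].
(E_C−E_B)/(RT) = (91.6−116)×10³/(8.314×787) = -24400/6543 = -3.729.
k_B/k_C = (7.71×10^10/3.16×10^10)·exp(-3.729) = 2.440 × 0.02401 = 0.0586.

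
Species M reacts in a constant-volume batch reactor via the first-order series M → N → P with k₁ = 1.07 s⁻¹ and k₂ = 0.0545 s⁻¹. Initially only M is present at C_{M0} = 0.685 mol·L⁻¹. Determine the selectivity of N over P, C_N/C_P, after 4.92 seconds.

Solving the coupled first-order balances gives C_N(t) = [k₁/(k₂−k₁)]·C_{M0}·(e^(−k₁t) − e^(−k₂t)).
e^(−k₁t) = e^(−1.07×4.92) = e^(−5.264) = 0.005172; e^(−k₂t) = e^(−0.2681) = 0.7648.
C_N = 1.07×0.685/(0.0545−1.07) × (0.005172−0.7648) = (-0.7218)×(-0.7596) = 0.5483 mol·L⁻¹.
C_M = C_{M0}e^(−k₁t) = 0.003543 mol·L⁻¹, so C_P = C_{M0}−C_M−C_N = 0.1332 mol·L⁻¹; C_N/C_P = 4.12.

4.12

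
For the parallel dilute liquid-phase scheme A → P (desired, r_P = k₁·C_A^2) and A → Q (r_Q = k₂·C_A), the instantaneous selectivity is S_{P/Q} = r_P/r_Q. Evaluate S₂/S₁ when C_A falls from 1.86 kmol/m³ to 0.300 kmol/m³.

0.161

S_{P/Q} = (k₁/k₂)·C_A, so S₂/S₁ = (C_{A,2}/C_{A,1}).
= 0.300/1.86 = 0.161.
Selectivity toward P falls as C_A falls — high-concentration operation is favoured.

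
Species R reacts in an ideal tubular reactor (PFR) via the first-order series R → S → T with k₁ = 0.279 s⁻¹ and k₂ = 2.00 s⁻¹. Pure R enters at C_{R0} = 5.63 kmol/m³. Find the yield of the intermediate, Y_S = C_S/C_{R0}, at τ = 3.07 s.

0.0685

Solving the coupled first-order balances gives C_S(τ) = [k₁/(k₂−k₁)]·C_{R0}·(e^(−k₁τ) − e^(−k₂τ)).
e^(−k₁τ) = e^(−0.279×3.07) = e^(−0.8565) = 0.4246; e^(−k₂τ) = e^(−6.140) = 0.002155.
C_S = 0.279×5.63/(2.00−0.279) × (0.4246−0.002155) = 0.9127×0.4225 = 0.3856 kmol/m³.
Y_S = C_S/C_{R0} = 0.3856/5.63 = 0.0685.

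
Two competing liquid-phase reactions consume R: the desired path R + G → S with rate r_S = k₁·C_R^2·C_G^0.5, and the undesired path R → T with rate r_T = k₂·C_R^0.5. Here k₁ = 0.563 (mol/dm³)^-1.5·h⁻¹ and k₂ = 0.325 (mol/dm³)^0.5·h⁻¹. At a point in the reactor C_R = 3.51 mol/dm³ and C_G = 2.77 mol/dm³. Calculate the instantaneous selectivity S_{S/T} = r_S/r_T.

S_{S/T} = r_S/r_T = (k₁·C_R^2·C_G^0.5)/(k₂·C_R^0.5) = (k₁/k₂)·C_R^1.5·C_G^0.5.
= (0.563×3.510^2×2.770^0.5) / (0.325×3.510^0.5) = 11.54/0.6089 = 19.0.
Since the desired path is higher order in R, keeping C_R high (PFR or concentrated feed) favours S.

19.0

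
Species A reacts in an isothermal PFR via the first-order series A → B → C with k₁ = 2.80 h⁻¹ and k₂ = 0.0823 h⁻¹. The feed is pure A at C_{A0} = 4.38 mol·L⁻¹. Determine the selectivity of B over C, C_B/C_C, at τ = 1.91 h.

Solving the coupled first-order balances gives C_B(τ) = [k₁/(k₂−k₁)]·C_{A0}·(e^(−k₁τ) − e^(−k₂τ)).
e^(−k₁τ) = e^(−2.80×1.91) = e^(−5.348) = 0.004758; e^(−k₂τ) = e^(−0.1572) = 0.8545.
C_B = 2.80×4.38/(0.0823−2.80) × (0.004758−0.8545) = (-4.513)×(-0.8498) = 3.835 mol·L⁻¹.
C_A = C_{A0}e^(−k₁τ) = 0.02084 mol·L⁻¹, so C_C = C_{A0}−C_A−C_B = 0.5244 mol·L⁻¹; C_B/C_C = 7.31.

7.31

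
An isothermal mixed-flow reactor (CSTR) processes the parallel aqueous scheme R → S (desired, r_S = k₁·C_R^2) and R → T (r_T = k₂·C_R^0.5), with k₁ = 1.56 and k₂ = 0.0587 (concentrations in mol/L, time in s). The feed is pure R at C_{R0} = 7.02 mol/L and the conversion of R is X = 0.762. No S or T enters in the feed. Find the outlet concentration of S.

5.26 mol/L

Exit C_R = C_{R0}(1−X) = 7.02×0.238 = 1.671 mol/L.
In a CSTR the entire volume is at exit conditions, so r_S = 1.56×1.671^2 = 4.355 and r_T = 0.0587×1.671^0.5 = 0.07587.
Fraction of consumed R going to S: r_S/(r_S+r_T) = 0.9829.
C_S = 0.9829·C_{R0}·X = 0.9829×7.02×0.762 = 5.26 mol/L.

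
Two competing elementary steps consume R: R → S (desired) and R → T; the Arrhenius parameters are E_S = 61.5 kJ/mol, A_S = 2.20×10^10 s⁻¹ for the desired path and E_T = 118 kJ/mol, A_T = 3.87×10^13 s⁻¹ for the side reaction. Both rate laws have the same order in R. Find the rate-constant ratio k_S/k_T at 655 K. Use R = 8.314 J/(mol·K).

18.2

k_S/k_T = (A_S/A_T)·exp[−(E_S−E_T)/(RT)] = (A_S/A_T)·exp[(E_T−E_S)/(RT)].
(E_T−E_S)/(RT) = (118−61.5)×10³/(8.314×655) = 56500/5446 = 10.38.
k_S/k_T = (2.20×10^10/3.87×10^13)·exp(10.38) = 5.685×10^-4 × 32055 = 18.2.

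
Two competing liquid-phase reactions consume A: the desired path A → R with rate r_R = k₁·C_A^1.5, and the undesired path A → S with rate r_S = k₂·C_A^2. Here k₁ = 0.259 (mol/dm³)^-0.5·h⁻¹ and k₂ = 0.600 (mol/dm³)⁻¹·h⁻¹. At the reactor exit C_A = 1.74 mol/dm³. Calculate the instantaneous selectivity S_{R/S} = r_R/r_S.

S_{R/S} = r_R/r_S = (k₁·C_A^1.5)/(k₂·C_A^2) = (k₁/k₂)·C_A^-0.5.
= (0.259×1.740^1.5) / (0.600×1.740^2) = 0.5945/1.817 = 0.327.
The undesired path is higher order in A, so low C_A (CSTR or dilute feed) favours R.

0.327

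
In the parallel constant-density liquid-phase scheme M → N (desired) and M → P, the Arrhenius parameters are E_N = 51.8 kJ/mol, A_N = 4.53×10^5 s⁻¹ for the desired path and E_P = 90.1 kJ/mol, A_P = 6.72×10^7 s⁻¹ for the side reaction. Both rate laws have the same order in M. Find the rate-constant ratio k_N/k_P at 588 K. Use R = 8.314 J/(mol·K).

17.0

Since both paths have the same order in M, the concentration cancels and S_{N/P} = k_N/k_P = (A_N/A_P)·exp[(E_P−E_N)/(RT)].
(E_P−E_N)/(RT) = (90.1−51.8)×10³/(8.314×588) = 38300/4889 = 7.835.
k_N/k_P = (4.53×10^5/6.72×10^7)·exp(7.835) = 0.006741 × 2526 = 17.0.
Since E_N < E_P, lowering the temperature improves selectivity toward N.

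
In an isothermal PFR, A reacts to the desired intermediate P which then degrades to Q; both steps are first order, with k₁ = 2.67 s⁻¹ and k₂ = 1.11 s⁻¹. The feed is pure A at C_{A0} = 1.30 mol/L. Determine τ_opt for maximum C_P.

0.563 s

The intermediate peaks when r₁ = r₂, i.e. k₁e^(−k₁τ) = k₂e^(−k₂τ), giving τ_opt = ln(k₂/k₁)/(k₂−k₁).
= ln(1.11/2.67)/(1.11−2.67) = ln(0.4157)/-1.560 = -0.8777/-1.560 = 0.563 s.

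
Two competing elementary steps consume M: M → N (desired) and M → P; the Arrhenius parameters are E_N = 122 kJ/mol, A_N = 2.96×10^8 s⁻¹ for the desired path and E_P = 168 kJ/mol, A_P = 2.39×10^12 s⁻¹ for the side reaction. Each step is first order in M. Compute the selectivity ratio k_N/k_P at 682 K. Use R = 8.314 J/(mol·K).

k_N/k_P = (A_N/A_P)·exp[−(E_N−E_P)/(RT)] = (A_N/A_P)·exp[(E_P−E_N)/(RT)].
(E_P−E_N)/(RT) = (168−122)×10³/(8.314×682) = 46000/5670 = 8.113.
k_N/k_P = (2.96×10^8/2.39×10^12)·exp(8.113) = 1.238×10^-4 × 3336 = 0.413.

0.413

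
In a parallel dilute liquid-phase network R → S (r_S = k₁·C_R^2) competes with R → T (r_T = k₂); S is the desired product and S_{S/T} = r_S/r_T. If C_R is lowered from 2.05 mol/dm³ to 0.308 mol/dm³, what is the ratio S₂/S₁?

0.0226

S_{S/T} = (k₁/k₂)·C_R^2, so S₂/S₁ = (C_{R,2}/C_{R,1})^2.
= (0.308/2.05)^2 = (0.1502)^2 = 0.0226.
Selectivity toward S falls as C_R falls — high-concentration operation is favoured.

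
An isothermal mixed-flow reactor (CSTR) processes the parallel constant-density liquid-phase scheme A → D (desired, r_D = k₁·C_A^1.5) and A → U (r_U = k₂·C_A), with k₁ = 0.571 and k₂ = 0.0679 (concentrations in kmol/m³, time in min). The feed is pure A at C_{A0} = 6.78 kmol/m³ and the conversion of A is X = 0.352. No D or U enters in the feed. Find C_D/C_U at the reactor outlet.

Exit C_A = C_{A0}(1−X) = 6.78×0.648 = 4.393 kmol/m³.
In a CSTR the entire volume is at exit conditions, so r_D = 0.571×4.393^1.5 = 5.258 and r_U = 0.0679×4.393 = 0.2983.
Overall selectivity = C_D/C_U = r_Dτ/(r_Uτ) = r_D/r_U = 17.6.

17.6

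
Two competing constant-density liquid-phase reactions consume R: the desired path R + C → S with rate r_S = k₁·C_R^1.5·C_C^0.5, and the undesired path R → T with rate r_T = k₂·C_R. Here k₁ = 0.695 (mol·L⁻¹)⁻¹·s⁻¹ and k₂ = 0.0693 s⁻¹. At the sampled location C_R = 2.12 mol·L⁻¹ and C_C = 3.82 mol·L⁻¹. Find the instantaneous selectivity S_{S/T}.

S_{S/T} = r_S/r_T = (k₁·C_R^1.5·C_C^0.5)/(k₂·C_R) = (k₁/k₂)·C_R^0.5·C_C^0.5.
= (0.695×2.120^1.5×3.820^0.5) / (0.0693×2.120) = 4.193/0.1469 = 28.5.
Since the desired path is higher order in R, keeping C_R high (PFR or concentrated feed) favours S.

28.5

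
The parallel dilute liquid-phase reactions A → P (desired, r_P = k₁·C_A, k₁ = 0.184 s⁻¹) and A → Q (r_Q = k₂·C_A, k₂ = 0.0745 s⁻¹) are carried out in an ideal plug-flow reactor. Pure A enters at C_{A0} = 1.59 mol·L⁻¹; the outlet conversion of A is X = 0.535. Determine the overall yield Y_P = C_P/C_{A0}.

0.381

C_A = C_{A0}(1−X) = 0.7393 mol·L⁻¹.
Both paths are first order in A, so the instantaneous fraction to P is constant: dC_P/d(−C_A) = k₁/(k₁+k₂) = 0.7118.
C_P = 0.7118·(C_{A0}−C_A) = 0.7118×0.8507 = 0.605 mol·L⁻¹.
Y_P = C_P/C_{A0} = 0.6055/1.59 = 0.381.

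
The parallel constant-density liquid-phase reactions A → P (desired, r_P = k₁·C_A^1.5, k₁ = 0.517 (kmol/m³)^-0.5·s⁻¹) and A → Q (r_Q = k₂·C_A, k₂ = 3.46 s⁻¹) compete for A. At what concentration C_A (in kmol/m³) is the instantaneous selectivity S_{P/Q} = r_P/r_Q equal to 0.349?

S_{P/Q} = (k₁/k₂)·C_A^0.5 ⇒ C_A = (S·k₂/k₁)^(2).
= (0.349×3.46/0.517)^(2) = (2.336)^(2) = 5.46 kmol/m³.

5.46 kmol/m³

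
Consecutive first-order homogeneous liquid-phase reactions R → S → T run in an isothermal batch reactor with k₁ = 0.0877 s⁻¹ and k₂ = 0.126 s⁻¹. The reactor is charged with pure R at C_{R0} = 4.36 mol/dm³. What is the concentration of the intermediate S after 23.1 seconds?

For first-order series with pure R initially, C_S(t) = k₁C_{R0}/(k₂−k₁)·(e^(−k₁t) − e^(−k₂t)).
e^(−k₁t) = e^(−0.0877×23.1) = e^(−2.026) = 0.1319; e^(−k₂t) = e^(−2.911) = 0.05444.
C_S = 0.0877×4.36/(0.126−0.0877) × (0.1319−0.05444) = 9.984×0.07744 = 0.7731 mol/dm³.

0.773 mol/dm³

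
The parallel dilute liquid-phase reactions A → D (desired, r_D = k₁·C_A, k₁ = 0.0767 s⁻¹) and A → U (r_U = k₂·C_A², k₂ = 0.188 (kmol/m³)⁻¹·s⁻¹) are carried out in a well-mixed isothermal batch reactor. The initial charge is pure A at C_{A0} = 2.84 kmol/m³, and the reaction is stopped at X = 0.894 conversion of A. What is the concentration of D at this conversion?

C_A = C_{A0}(1−X) = 0.3010 kmol/m³.
Along a PFR/batch, dC_D/dC_A = −r_D/(r_D+r_U) = −k₁/(k₁+k₂·C_A).
Integrating from C_{A0} to C_A: C_D = (0.0767/0.188)·ln[(0.0767+0.188·2.84)/(0.0767+0.188·0.301)] = 0.4080·ln(0.6106/0.1333) = 0.6209 kmol/m³.

0.621 kmol/m³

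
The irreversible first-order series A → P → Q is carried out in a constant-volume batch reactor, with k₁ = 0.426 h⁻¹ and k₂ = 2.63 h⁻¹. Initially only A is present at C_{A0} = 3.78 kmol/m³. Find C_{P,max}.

0.431 kmol/m³

For a first-order series the maximum intermediate yield is C_{P,max}/C_{A0} = (k₁/k₂)^[k₂/(k₂−k₁)].
= (0.426/2.63)^(2.63/(2.63−0.426)) = (0.1620)^(1.193) = 0.1139.
C_{P,max} = 0.1139×3.78 = 0.431 kmol/m³.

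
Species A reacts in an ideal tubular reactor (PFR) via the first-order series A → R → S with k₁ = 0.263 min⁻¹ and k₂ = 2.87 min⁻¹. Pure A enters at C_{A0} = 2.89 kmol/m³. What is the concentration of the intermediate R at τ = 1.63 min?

0.187 kmol/m³

For first-order series with pure A initially, C_R(τ) = k₁C_{A0}/(k₂−k₁)·(e^(−k₁τ) − e^(−k₂τ)).
e^(−k₁τ) = e^(−0.263×1.63) = e^(−0.4287) = 0.6514; e^(−k₂τ) = e^(−4.678) = 0.009297.
C_R = 0.263×2.89/(2.87−0.263) × (0.6514−0.009297) = 0.2915×0.6421 = 0.1872 kmol/m³.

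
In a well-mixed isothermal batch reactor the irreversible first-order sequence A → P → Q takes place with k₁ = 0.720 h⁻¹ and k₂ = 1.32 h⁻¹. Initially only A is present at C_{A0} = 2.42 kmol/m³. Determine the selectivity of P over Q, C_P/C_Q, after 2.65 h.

0.200

For first-order series with pure A initially, C_P(t) = k₁C_{A0}/(k₂−k₁)·(e^(−k₁t) − e^(−k₂t)).
e^(−k₁t) = e^(−0.720×2.65) = e^(−1.908) = 0.1484; e^(−k₂t) = e^(−3.498) = 0.03026.
C_P = 0.720×2.42/(1.32−0.720) × (0.1484−0.03026) = 2.904×0.1181 = 0.3430 kmol/m³.
C_A = C_{A0}e^(−k₁t) = 0.3591 kmol/m³, so C_Q = C_{A0}−C_A−C_P = 1.718 kmol/m³; C_P/C_Q = 0.200.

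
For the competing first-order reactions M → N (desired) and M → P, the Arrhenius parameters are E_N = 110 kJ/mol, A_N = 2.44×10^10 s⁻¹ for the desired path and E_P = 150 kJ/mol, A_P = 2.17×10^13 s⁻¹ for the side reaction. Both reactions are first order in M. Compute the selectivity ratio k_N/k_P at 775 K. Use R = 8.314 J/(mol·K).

Since both paths have the same order in M, the concentration cancels and S_{N/P} = k_N/k_P = (A_N/A_P)·exp[(E_P−E_N)/(RT)].
(E_P−E_N)/(RT) = (150−110)×10³/(8.314×775) = 40000/6443 = 6.208.
k_N/k_P = (2.44×10^10/2.17×10^13)·exp(6.208) = 0.001124 × 496.7 = 0.558.
Since E_N < E_P, lowering the temperature improves selectivity toward N.

0.558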